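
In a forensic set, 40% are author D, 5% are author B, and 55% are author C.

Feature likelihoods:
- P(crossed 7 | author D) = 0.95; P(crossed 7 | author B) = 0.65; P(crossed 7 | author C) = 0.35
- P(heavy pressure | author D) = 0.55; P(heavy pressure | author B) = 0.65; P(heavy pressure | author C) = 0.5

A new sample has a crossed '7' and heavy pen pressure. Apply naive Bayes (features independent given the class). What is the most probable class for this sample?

author D: 0.4 × 0.95 × 0.55 = 0.209
author B: 0.05 × 0.65 × 0.65 = 0.021125
author C: 0.55 × 0.35 × 0.5 = 0.09625
Highest score → author D.

author D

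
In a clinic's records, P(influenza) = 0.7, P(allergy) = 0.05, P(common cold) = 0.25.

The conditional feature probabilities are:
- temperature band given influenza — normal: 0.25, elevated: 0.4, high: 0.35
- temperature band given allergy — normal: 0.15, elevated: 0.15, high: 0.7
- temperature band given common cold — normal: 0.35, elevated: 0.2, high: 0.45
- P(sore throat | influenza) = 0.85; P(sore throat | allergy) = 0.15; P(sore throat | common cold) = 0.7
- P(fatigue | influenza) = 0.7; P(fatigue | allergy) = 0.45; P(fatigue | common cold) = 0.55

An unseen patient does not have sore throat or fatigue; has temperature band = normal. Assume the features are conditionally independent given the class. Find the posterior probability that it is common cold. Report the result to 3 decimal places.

influenza: 0.7 × 0.25 × (1−0.85) × (1−0.7) = 0.007875
allergy: 0.05 × 0.15 × (1−0.15) × (1−0.45) = 0.00350625
common cold: 0.25 × 0.35 × (1−0.7) × (1−0.55) = 0.0118125
P(common cold | x) = 0.0118125 / 0.02319375 ≈ 0.509

0.509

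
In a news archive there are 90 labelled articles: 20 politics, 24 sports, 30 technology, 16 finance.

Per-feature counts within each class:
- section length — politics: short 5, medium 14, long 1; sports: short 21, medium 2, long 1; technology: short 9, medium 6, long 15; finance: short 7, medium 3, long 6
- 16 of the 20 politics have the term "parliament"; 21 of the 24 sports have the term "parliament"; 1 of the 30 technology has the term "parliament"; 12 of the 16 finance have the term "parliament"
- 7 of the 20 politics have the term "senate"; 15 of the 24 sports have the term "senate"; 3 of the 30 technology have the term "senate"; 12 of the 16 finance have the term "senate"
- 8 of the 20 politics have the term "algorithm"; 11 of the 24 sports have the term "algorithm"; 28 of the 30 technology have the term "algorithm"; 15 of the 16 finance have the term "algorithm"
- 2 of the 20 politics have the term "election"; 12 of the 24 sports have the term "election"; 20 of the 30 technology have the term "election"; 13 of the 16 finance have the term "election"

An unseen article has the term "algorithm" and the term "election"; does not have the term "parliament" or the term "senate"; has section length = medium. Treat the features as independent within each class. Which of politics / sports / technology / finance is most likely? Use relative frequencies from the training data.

technology

politics: (20/90) × (14/20) × (4/20) × (13/20) × (8/20) × (2/20) ≈ 0.000808889
sports: (24/90) × (2/24) × (3/24) × (9/24) × (11/24) × (12/24) ≈ 0.000238715
technology: (30/90) × (6/30) × (29/30) × (27/30) × (28/30) × (20/30) ≈ 0.0360889
finance: (16/90) × (3/16) × (4/16) × (4/16) × (15/16) × (13/16) = 0.0015869140625
Highest score → technology.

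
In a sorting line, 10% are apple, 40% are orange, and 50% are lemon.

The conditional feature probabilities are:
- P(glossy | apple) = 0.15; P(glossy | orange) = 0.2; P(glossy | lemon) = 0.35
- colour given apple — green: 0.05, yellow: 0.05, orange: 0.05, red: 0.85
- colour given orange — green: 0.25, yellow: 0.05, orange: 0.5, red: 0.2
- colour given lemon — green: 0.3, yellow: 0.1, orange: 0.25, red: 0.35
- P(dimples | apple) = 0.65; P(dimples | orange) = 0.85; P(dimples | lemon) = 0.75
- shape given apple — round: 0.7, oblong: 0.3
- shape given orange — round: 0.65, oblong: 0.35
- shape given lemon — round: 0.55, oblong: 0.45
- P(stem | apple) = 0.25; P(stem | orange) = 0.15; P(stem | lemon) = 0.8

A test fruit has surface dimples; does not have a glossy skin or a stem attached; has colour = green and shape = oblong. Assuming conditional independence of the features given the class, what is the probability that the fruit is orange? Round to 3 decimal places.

apple: 0.1 × (1−0.15) × 0.05 × 0.65 × 0.3 × (1−0.25) = 0.0006215625
orange: 0.4 × (1−0.2) × 0.25 × 0.85 × 0.35 × (1−0.15) = 0.02023
lemon: 0.5 × (1−0.35) × 0.3 × 0.75 × 0.45 × (1−0.8) = 0.00658125
P(orange | x) = 0.02023 / 0.0274328125 ≈ 0.737

0.737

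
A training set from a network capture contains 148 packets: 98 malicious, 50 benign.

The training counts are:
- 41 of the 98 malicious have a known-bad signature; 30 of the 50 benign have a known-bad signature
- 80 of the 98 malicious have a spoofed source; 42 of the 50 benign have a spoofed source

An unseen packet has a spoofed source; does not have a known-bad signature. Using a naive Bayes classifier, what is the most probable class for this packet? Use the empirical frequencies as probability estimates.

malicious

malicious: (98/148) × (57/98) × (80/98) ≈ 0.314396
benign: (50/148) × (20/50) × (42/50) ≈ 0.113514
Highest score → malicious.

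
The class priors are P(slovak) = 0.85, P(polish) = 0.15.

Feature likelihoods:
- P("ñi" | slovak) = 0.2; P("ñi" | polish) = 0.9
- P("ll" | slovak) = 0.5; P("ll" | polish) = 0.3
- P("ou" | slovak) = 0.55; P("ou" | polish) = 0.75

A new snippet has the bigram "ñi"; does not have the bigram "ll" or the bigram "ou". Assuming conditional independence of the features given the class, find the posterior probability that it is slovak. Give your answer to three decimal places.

slovak: 0.85 × 0.2 × (1−0.5) × (1−0.55) = 0.03825
polish: 0.15 × 0.9 × (1−0.3) × (1−0.75) = 0.023625
P(slovak | x) = 0.03825 / 0.061875 ≈ 0.618

0.618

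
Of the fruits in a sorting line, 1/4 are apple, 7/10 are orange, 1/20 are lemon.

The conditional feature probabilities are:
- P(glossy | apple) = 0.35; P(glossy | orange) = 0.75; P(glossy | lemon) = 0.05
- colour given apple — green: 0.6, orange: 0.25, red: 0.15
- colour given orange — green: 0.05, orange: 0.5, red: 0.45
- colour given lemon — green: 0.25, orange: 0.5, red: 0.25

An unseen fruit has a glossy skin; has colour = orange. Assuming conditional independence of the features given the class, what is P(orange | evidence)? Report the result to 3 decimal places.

0.919

apple: 0.25 × 0.35 × 0.25 = 0.021875
orange: 0.7 × 0.75 × 0.5 = 0.2625
lemon: 0.05 × 0.05 × 0.5 = 0.00125
P(orange | x) = 0.2625 / 0.285625 ≈ 0.919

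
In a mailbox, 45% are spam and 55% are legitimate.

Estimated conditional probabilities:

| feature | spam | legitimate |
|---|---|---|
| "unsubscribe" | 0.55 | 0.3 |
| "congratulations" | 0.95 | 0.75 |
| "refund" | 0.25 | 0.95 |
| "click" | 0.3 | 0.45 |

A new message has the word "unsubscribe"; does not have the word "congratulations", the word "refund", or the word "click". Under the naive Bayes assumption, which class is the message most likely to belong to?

spam

spam: 0.45 × 0.55 × (1−0.95) × (1−0.25) × (1−0.3) = 0.006496875
legitimate: 0.55 × 0.3 × (1−0.75) × (1−0.95) × (1−0.45) = 0.001134375
Highest score → spam.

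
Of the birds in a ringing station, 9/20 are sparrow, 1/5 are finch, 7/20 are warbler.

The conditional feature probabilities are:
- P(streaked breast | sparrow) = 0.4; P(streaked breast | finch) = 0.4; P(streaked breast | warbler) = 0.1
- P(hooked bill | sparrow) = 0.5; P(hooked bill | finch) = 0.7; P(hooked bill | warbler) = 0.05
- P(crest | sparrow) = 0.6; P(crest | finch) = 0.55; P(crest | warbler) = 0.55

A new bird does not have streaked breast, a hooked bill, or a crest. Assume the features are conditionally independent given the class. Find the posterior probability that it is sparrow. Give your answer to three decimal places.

sparrow: 0.45 × (1−0.4) × (1−0.5) × (1−0.6) = 0.054
finch: 0.2 × (1−0.4) × (1−0.7) × (1−0.55) = 0.0162
warbler: 0.35 × (1−0.1) × (1−0.05) × (1−0.55) = 0.1346625
P(sparrow | x) = 0.054 / 0.2048625 ≈ 0.264

0.264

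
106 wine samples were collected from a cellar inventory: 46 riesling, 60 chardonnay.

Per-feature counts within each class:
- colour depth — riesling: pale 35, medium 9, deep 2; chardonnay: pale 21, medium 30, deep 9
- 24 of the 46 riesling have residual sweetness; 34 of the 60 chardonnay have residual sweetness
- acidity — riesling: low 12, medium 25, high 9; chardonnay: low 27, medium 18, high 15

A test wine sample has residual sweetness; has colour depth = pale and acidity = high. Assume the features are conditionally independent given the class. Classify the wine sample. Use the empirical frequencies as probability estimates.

riesling

riesling: (46/106) × (35/46) × (24/46) × (9/46) ≈ 0.0337055
chardonnay: (60/106) × (21/60) × (34/60) × (15/60) ≈ 0.028066
Highest score → riesling.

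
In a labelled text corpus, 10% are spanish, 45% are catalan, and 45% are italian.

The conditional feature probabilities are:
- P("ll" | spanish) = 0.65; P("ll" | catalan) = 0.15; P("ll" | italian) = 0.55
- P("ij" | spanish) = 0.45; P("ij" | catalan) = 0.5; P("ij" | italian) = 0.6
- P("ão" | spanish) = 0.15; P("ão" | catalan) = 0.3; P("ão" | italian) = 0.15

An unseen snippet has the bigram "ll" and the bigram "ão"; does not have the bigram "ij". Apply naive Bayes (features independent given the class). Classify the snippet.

spanish: 0.1 × 0.65 × (1−0.45) × 0.15 = 0.0053625
catalan: 0.45 × 0.15 × (1−0.5) × 0.3 = 0.010125
italian: 0.45 × 0.55 × (1−0.6) × 0.15 = 0.01485
Highest score → italian.

italian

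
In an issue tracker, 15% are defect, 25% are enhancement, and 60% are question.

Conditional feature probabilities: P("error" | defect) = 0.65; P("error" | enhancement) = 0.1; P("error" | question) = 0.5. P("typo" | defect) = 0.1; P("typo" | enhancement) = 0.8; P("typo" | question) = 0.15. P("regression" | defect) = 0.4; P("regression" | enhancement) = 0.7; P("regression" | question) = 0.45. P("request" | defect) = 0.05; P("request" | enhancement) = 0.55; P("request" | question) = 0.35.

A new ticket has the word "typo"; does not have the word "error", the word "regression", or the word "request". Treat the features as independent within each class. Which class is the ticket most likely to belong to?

enhancement

defect: 0.15 × (1−0.65) × 0.1 × (1−0.4) × (1−0.05) = 0.0029925
enhancement: 0.25 × (1−0.1) × 0.8 × (1−0.7) × (1−0.55) = 0.0243
question: 0.6 × (1−0.5) × 0.15 × (1−0.45) × (1−0.35) = 0.0160875
Highest score → enhancement.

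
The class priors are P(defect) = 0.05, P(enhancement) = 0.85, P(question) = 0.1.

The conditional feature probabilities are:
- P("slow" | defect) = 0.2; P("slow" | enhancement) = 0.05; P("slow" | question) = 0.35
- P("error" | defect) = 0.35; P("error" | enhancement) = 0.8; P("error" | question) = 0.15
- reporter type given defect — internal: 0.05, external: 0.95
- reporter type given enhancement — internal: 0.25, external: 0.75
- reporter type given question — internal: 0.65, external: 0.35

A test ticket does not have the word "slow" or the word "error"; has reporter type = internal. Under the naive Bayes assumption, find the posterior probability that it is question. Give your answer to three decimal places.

0.463

defect: 0.05 × (1−0.2) × (1−0.35) × 0.05 = 0.0013
enhancement: 0.85 × (1−0.05) × (1−0.8) × 0.25 = 0.040375
question: 0.1 × (1−0.35) × (1−0.15) × 0.65 = 0.0359125
P(question | x) = 0.0359125 / 0.0775875 ≈ 0.463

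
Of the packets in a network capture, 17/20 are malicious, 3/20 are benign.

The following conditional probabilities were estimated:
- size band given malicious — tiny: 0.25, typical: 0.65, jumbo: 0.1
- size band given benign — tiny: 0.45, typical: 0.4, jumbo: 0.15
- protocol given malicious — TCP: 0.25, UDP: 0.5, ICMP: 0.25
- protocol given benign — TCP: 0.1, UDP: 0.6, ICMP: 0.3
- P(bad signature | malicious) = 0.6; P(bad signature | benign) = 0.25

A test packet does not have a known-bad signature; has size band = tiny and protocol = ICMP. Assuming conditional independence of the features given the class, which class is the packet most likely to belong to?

malicious

malicious: 0.85 × 0.25 × 0.25 × (1−0.6) = 0.02125
benign: 0.15 × 0.45 × 0.3 × (1−0.25) = 0.0151875
Highest score → malicious.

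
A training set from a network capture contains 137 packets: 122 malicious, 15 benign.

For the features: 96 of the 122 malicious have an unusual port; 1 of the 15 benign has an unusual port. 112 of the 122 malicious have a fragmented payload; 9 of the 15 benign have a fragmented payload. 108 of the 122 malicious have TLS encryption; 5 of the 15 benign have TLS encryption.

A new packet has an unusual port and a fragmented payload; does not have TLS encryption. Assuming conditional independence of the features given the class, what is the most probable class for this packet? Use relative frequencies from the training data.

malicious

malicious: (122/137) × (96/122) × (112/122) × (14/122) ≈ 0.0738205
benign: (15/137) × (1/15) × (9/15) × (10/15) ≈ 0.00291971
Highest score → malicious.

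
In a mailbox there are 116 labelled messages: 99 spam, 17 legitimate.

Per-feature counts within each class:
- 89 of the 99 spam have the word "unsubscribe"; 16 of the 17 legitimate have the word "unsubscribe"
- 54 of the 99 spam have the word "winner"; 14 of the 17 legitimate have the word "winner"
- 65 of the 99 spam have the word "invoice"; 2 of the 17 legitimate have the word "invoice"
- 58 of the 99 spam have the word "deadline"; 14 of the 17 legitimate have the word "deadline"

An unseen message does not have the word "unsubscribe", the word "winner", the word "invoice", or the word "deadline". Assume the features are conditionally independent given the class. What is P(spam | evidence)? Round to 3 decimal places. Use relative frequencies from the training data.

spam: (99/116) × (10/99) × (45/99) × (34/99) × (41/99) ≈ 0.00557329
legitimate: (17/116) × (1/17) × (3/17) × (15/17) × (3/17) ≈ 0.00023688
P(spam | x) = 0.00557329 / 0.00581017 ≈ 0.959

0.959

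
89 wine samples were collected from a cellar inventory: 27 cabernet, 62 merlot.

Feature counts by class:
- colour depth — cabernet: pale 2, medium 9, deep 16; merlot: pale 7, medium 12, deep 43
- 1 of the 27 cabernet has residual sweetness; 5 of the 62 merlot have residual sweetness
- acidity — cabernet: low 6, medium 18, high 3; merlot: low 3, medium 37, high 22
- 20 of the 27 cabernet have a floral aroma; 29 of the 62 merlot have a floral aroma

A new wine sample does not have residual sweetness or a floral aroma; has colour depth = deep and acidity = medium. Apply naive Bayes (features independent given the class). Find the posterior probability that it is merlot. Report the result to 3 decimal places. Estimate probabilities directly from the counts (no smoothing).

0.825

cabernet: (27/89) × (16/27) × (26/27) × (18/27) × (7/27) ≈ 0.0299214
merlot: (62/89) × (43/62) × (57/62) × (37/62) × (33/62) ≈ 0.141089
P(merlot | x) = 0.141089 / 0.1710104 ≈ 0.825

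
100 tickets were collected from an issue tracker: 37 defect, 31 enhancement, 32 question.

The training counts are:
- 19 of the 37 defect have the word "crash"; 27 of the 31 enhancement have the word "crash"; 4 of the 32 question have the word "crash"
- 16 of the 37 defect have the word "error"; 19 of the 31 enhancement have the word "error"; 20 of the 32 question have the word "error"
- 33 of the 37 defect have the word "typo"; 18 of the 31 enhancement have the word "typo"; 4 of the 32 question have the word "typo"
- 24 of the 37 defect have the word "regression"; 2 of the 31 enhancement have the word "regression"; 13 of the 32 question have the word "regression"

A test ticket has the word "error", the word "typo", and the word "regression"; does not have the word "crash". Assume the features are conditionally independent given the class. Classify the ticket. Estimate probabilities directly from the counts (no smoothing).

defect: (37/100) × (18/37) × (16/37) × (33/37) × (24/37) ≈ 0.0450311
enhancement: (31/100) × (4/31) × (19/31) × (18/31) × (2/31) ≈ 0.000918398
question: (32/100) × (28/32) × (20/32) × (4/32) × (13/32) = 0.00888671875
Highest score → defect.

defect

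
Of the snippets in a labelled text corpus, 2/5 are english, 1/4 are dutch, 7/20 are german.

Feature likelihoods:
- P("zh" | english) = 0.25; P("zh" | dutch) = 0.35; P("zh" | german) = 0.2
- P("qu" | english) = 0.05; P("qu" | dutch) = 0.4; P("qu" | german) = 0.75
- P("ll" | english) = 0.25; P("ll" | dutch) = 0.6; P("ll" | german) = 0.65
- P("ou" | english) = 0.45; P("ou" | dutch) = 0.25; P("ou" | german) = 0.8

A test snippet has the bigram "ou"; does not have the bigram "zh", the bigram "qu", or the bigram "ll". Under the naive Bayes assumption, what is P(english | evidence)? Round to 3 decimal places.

0.766

english: 0.4 × (1−0.25) × (1−0.05) × (1−0.25) × 0.45 = 0.0961875
dutch: 0.25 × (1−0.35) × (1−0.4) × (1−0.6) × 0.25 = 0.00975
german: 0.35 × (1−0.2) × (1−0.75) × (1−0.65) × 0.8 = 0.0196
P(english | x) = 0.0961875 / 0.1255375 ≈ 0.766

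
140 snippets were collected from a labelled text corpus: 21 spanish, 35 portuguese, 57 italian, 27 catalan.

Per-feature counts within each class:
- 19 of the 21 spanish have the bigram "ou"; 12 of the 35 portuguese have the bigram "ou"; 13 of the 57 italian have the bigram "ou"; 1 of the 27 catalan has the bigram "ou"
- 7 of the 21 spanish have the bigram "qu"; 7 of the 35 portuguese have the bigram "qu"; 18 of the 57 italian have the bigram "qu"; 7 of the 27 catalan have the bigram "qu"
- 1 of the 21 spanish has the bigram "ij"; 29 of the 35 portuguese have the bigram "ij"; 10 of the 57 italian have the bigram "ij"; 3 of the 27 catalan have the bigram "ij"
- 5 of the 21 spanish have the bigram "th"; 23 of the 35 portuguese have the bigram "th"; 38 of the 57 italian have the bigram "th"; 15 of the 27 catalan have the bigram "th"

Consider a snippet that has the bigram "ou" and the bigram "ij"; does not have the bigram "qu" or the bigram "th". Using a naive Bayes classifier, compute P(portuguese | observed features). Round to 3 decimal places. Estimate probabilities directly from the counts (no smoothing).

0.729

spanish: (21/140) × (19/21) × (14/21) × (1/21) × (16/21) ≈ 0.00328258
portuguese: (35/140) × (12/35) × (28/35) × (29/35) × (12/35) ≈ 0.0194799
italian: (57/140) × (13/57) × (39/57) × (10/57) × (19/57) ≈ 0.00371543
catalan: (27/140) × (1/27) × (20/27) × (3/27) × (12/27) ≈ 0.000261284
P(portuguese | x) = 0.0194799 / 0.026739194 ≈ 0.729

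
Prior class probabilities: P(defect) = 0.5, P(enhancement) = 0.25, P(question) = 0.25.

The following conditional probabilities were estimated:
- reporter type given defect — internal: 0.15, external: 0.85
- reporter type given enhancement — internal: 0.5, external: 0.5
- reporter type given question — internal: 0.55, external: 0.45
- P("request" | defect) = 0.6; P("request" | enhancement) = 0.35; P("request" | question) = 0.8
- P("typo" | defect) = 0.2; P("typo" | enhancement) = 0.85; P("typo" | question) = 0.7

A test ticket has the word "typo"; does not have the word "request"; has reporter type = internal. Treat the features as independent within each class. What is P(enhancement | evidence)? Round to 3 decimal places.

0.732

defect: 0.5 × 0.15 × (1−0.6) × 0.2 = 0.006
enhancement: 0.25 × 0.5 × (1−0.35) × 0.85 = 0.0690625
question: 0.25 × 0.55 × (1−0.8) × 0.7 = 0.01925
P(enhancement | x) = 0.0690625 / 0.0943125 ≈ 0.732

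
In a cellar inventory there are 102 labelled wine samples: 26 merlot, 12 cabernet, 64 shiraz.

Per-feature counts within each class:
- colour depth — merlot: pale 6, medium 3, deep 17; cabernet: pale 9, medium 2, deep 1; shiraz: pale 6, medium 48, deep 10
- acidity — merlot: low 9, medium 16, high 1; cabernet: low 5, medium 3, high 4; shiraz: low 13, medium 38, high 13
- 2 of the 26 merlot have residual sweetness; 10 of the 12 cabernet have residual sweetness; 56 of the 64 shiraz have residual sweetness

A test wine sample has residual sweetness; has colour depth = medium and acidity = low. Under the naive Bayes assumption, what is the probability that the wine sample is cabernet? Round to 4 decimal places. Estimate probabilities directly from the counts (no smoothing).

0.0746

merlot: (26/102) × (3/26) × (9/26) × (2/26) ≈ 0.000783153
cabernet: (12/102) × (2/12) × (5/12) × (10/12) ≈ 0.00680828
shiraz: (64/102) × (48/64) × (13/64) × (56/64) ≈ 0.0836397
P(cabernet | x) = 0.00680828 / 0.091231133 ≈ 0.0746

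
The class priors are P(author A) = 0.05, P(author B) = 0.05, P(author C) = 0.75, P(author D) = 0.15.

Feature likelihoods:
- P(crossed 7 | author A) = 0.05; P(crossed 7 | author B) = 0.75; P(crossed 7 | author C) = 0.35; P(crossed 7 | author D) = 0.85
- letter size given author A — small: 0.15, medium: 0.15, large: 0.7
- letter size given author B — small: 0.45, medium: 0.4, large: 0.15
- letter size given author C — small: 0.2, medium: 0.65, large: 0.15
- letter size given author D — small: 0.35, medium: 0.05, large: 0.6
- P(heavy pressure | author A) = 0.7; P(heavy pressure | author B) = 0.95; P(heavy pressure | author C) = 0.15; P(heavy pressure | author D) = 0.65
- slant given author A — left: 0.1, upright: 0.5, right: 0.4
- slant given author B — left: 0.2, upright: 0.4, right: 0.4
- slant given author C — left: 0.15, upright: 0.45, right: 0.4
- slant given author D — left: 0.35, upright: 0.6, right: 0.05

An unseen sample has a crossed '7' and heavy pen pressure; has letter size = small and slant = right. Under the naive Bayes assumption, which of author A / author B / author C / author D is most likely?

author A: 0.05 × 0.05 × 0.15 × 0.7 × 0.4 = 0.000105
author B: 0.05 × 0.75 × 0.45 × 0.95 × 0.4 = 0.0064125
author C: 0.75 × 0.35 × 0.2 × 0.15 × 0.4 = 0.00315
author D: 0.15 × 0.85 × 0.35 × 0.65 × 0.05 = 0.0014503125
Highest score → author B.

author B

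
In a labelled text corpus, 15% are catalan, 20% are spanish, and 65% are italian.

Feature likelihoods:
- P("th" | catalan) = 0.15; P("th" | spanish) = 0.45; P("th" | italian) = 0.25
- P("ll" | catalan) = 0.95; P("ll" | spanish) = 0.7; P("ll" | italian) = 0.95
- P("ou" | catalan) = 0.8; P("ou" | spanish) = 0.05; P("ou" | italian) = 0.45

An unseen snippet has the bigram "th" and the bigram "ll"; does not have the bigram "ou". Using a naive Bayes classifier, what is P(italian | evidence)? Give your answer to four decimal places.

0.5697

catalan: 0.15 × 0.15 × 0.95 × (1−0.8) = 0.004275
spanish: 0.2 × 0.45 × 0.7 × (1−0.05) = 0.05985
italian: 0.65 × 0.25 × 0.95 × (1−0.45) = 0.08490625
P(italian | x) = 0.08490625 / 0.14903125 ≈ 0.5697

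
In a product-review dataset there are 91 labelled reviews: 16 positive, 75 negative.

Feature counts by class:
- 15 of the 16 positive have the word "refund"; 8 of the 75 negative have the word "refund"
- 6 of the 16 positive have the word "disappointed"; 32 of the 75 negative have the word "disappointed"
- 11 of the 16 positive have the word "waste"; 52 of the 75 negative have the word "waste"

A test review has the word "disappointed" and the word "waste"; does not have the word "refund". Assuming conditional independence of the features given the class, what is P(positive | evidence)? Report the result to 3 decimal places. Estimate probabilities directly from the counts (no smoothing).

0.013

positive: (16/91) × (1/16) × (6/16) × (11/16) ≈ 0.0028331
negative: (75/91) × (67/75) × (32/75) × (52/75) ≈ 0.217803
P(positive | x) = 0.0028331 / 0.2206361 ≈ 0.013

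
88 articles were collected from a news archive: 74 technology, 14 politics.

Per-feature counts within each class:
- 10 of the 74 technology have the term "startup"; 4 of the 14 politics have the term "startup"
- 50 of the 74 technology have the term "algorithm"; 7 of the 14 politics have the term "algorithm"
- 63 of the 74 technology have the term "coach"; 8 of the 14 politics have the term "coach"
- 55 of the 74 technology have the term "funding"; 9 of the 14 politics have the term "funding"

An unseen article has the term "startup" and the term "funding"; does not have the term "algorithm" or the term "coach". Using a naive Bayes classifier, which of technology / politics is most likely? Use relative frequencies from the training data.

technology: (74/88) × (10/74) × (24/74) × (11/74) × (55/74) ≈ 0.00407182
politics: (14/88) × (4/14) × (7/14) × (6/14) × (9/14) ≈ 0.0062616
Highest score → politics.

politics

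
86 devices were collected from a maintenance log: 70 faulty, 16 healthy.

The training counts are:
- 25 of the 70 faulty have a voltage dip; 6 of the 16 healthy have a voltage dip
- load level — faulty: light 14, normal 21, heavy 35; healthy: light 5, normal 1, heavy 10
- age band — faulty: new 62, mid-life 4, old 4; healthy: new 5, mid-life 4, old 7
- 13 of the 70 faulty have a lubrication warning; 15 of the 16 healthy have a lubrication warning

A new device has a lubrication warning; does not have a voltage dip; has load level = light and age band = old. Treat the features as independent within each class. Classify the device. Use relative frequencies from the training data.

healthy

faulty: (70/86) × (45/70) × (14/70) × (4/70) × (13/70) ≈ 0.00111058
healthy: (16/86) × (10/16) × (5/16) × (7/16) × (15/16) ≈ 0.0149039
Highest score → healthy.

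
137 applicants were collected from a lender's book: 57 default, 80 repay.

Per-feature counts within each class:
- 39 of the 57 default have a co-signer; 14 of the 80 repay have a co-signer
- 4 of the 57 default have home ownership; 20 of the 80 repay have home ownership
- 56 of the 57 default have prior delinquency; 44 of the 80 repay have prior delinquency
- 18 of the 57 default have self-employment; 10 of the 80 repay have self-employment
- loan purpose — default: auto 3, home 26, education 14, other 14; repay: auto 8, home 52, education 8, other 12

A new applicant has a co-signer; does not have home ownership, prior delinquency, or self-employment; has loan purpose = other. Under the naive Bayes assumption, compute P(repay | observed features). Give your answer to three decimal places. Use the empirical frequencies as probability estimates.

default: (57/137) × (39/57) × (53/57) × (1/57) × (39/57) × (14/57) ≈ 0.000780393
repay: (80/137) × (14/80) × (60/80) × (36/80) × (70/80) × (12/80) ≈ 0.00452669
P(repay | x) = 0.00452669 / 0.005307083 ≈ 0.853

0.853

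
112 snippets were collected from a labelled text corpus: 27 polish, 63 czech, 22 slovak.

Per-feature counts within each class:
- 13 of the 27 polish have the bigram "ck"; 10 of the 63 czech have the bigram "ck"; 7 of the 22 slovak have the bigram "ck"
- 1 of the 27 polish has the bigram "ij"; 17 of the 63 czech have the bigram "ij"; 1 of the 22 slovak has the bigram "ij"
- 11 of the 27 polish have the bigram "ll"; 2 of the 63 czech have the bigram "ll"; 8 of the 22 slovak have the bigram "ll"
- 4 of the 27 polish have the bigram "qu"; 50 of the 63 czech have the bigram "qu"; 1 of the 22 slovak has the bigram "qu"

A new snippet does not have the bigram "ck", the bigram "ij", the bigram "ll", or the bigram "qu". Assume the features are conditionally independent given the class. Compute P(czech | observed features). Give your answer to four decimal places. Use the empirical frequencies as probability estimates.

polish: (27/112) × (14/27) × (26/27) × (16/27) × (23/27) ≈ 0.0607631
czech: (63/112) × (53/63) × (46/63) × (61/63) × (13/63) ≈ 0.0690347
slovak: (22/112) × (15/22) × (21/22) × (14/22) × (21/22) ≈ 0.0776554
P(czech | x) = 0.0690347 / 0.2074532 ≈ 0.3328

0.3328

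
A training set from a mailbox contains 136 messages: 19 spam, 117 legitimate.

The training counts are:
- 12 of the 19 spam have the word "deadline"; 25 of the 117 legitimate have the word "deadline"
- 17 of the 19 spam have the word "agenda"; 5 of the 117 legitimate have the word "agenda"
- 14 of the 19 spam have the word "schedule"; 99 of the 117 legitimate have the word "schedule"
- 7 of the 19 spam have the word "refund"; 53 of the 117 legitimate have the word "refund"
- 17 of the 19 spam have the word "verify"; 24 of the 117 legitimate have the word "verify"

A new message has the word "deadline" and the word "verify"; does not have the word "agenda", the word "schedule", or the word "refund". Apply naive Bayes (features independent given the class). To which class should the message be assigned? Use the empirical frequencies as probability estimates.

legitimate

spam: (19/136) × (12/19) × (2/19) × (5/19) × (12/19) × (17/19) ≈ 0.0013812
legitimate: (117/136) × (25/117) × (112/117) × (18/117) × (64/117) × (24/117) ≈ 0.00303766
Highest score → legitimate.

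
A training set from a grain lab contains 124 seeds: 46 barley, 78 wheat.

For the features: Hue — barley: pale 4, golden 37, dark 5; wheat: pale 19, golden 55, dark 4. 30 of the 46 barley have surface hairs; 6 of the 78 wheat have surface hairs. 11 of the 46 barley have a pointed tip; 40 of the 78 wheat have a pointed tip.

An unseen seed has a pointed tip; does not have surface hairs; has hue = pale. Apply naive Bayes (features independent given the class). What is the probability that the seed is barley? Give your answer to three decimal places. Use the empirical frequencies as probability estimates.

barley: (46/124) × (4/46) × (16/46) × (11/46) ≈ 0.00268309
wheat: (78/124) × (19/78) × (72/78) × (40/78) ≈ 0.0725329
P(barley | x) = 0.00268309 / 0.07521599 ≈ 0.036

0.036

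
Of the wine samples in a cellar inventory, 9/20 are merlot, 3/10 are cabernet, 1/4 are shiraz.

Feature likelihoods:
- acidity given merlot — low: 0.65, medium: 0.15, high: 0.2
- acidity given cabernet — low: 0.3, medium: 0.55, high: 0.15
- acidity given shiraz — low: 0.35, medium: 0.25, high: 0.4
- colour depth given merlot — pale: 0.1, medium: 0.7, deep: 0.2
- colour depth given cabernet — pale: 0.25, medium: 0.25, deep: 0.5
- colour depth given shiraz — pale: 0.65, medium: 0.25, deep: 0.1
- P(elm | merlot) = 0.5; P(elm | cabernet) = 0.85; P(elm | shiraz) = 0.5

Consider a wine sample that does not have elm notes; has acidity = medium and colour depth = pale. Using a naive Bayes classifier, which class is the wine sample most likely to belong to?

merlot: 0.45 × 0.15 × 0.1 × (1−0.5) = 0.003375
cabernet: 0.3 × 0.55 × 0.25 × (1−0.85) = 0.0061875
shiraz: 0.25 × 0.25 × 0.65 × (1−0.5) = 0.0203125
Highest score → shiraz.

shiraz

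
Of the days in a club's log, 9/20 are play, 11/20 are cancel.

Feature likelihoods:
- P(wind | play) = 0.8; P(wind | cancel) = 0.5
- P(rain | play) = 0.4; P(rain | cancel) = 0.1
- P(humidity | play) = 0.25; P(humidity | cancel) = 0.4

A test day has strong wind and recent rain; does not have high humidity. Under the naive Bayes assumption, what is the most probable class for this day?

play: 0.45 × 0.8 × 0.4 × (1−0.25) = 0.108
cancel: 0.55 × 0.5 × 0.1 × (1−0.4) = 0.0165
Highest score → play.

play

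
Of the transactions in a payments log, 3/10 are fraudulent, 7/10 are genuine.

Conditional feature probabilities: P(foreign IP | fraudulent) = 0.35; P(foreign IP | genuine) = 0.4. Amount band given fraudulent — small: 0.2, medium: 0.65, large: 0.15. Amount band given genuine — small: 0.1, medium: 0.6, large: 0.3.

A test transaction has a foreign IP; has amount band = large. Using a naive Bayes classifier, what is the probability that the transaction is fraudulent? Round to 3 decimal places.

0.158

fraudulent: 0.3 × 0.35 × 0.15 = 0.01575
genuine: 0.7 × 0.4 × 0.3 = 0.084
P(fraudulent | x) = 0.01575 / 0.09975 ≈ 0.158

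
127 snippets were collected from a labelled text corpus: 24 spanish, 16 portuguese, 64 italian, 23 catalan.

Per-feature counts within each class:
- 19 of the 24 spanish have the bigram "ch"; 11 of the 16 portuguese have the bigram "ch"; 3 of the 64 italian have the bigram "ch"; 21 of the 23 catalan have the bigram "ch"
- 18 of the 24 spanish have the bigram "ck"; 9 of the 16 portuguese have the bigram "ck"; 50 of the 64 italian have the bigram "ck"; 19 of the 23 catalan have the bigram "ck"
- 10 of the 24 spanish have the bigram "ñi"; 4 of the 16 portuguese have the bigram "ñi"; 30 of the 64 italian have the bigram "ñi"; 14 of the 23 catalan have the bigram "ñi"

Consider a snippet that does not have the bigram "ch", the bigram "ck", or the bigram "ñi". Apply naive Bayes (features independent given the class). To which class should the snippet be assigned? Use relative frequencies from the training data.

italian

spanish: (24/127) × (5/24) × (6/24) × (14/24) ≈ 0.00574147
portuguese: (16/127) × (5/16) × (7/16) × (12/16) ≈ 0.0129183
italian: (64/127) × (61/64) × (14/64) × (34/64) ≈ 0.0558179
catalan: (23/127) × (2/23) × (4/23) × (9/23) ≈ 0.0010717
Highest score → italian.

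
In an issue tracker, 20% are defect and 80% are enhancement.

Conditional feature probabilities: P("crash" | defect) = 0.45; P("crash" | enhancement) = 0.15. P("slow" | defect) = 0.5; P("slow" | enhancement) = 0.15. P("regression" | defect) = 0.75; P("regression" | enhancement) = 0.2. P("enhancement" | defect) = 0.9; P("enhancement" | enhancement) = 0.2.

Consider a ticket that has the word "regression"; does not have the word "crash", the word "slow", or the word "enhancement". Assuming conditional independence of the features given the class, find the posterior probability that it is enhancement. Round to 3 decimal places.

defect: 0.2 × (1−0.45) × (1−0.5) × 0.75 × (1−0.9) = 0.004125
enhancement: 0.8 × (1−0.15) × (1−0.15) × 0.2 × (1−0.2) = 0.09248
P(enhancement | x) = 0.09248 / 0.096605 ≈ 0.957

0.957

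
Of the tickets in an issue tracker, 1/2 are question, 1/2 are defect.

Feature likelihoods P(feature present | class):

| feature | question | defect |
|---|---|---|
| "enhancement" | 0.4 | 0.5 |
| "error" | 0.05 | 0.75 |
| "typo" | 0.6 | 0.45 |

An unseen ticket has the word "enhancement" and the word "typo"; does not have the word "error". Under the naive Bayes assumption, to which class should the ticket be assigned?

question: 0.5 × 0.4 × (1−0.05) × 0.6 = 0.114
defect: 0.5 × 0.5 × (1−0.75) × 0.45 = 0.028125
Highest score → question.

question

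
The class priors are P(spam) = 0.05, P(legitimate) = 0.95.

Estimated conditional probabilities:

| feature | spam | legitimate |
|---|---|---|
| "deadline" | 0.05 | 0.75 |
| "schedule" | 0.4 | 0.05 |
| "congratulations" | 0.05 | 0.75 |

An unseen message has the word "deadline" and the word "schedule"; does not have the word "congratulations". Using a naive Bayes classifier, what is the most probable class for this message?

legitimate

spam: 0.05 × 0.05 × 0.4 × (1−0.05) = 0.00095
legitimate: 0.95 × 0.75 × 0.05 × (1−0.75) = 0.00890625
Highest score → legitimate.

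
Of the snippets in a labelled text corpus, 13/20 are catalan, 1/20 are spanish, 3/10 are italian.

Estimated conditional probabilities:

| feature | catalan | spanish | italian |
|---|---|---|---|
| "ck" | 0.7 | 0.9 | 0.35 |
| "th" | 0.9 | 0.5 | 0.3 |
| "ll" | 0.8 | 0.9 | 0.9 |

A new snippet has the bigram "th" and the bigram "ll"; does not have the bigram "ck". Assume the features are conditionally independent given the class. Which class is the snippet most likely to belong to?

catalan: 0.65 × (1−0.7) × 0.9 × 0.8 = 0.1404
spanish: 0.05 × (1−0.9) × 0.5 × 0.9 = 0.00225
italian: 0.3 × (1−0.35) × 0.3 × 0.9 = 0.05265
Highest score → catalan.

catalan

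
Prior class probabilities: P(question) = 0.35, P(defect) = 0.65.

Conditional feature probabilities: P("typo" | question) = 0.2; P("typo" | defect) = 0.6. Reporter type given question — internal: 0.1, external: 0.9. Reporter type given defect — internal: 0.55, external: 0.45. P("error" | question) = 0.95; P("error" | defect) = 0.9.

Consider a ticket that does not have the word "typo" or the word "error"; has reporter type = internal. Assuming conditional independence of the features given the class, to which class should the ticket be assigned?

question: 0.35 × (1−0.2) × 0.1 × (1−0.95) = 0.0014
defect: 0.65 × (1−0.6) × 0.55 × (1−0.9) = 0.0143
Highest score → defect.

defect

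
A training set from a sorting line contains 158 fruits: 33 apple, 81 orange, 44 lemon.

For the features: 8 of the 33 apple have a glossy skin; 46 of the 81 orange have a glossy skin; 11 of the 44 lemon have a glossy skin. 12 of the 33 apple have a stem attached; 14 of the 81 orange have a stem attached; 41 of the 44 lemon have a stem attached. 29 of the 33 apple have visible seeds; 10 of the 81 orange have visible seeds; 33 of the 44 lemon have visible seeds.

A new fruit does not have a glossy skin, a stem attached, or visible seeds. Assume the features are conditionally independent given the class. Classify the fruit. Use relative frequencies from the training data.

apple: (33/158) × (25/33) × (21/33) × (4/33) ≈ 0.0122049
orange: (81/158) × (35/81) × (67/81) × (71/81) ≈ 0.160611
lemon: (44/158) × (33/44) × (3/44) × (11/44) ≈ 0.00356013
Highest score → orange.

orange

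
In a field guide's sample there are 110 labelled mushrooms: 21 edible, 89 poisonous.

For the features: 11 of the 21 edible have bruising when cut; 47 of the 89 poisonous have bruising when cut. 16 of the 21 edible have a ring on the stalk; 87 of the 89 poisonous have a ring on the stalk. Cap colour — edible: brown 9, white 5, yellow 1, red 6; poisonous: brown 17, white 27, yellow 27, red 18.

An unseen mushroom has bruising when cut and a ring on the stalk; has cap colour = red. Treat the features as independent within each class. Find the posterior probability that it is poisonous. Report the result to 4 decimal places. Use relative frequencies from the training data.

0.7951

edible: (21/110) × (11/21) × (16/21) × (6/21) ≈ 0.0217687
poisonous: (89/110) × (47/89) × (87/89) × (18/89) ≈ 0.0844728
P(poisonous | x) = 0.0844728 / 0.1062415 ≈ 0.7951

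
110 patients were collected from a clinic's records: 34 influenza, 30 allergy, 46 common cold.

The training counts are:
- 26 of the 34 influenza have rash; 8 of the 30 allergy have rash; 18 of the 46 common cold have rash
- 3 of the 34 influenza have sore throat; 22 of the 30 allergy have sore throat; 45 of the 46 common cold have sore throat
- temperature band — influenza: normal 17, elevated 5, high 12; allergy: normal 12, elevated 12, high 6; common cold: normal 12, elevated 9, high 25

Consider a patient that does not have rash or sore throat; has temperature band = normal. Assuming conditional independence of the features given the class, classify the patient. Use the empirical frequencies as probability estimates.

influenza

influenza: (34/110) × (8/34) × (31/34) × (17/34) ≈ 0.0331551
allergy: (30/110) × (22/30) × (8/30) × (12/30) ≈ 0.0213333
common cold: (46/110) × (28/46) × (1/46) × (12/46) ≈ 0.00144355
Highest score → influenza.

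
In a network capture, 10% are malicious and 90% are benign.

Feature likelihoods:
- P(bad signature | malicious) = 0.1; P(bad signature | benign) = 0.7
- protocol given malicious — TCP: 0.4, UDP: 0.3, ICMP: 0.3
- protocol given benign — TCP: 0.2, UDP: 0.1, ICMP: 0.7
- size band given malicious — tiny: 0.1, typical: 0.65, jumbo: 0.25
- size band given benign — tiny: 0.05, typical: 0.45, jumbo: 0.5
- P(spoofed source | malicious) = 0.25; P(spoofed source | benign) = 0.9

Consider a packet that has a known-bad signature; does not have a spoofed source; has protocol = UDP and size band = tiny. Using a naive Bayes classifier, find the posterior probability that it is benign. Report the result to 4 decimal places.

0.5833

malicious: 0.1 × 0.1 × 0.3 × 0.1 × (1−0.25) = 0.000225
benign: 0.9 × 0.7 × 0.1 × 0.05 × (1−0.9) = 0.000315
P(benign | x) = 0.000315 / 0.00054 ≈ 0.5833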